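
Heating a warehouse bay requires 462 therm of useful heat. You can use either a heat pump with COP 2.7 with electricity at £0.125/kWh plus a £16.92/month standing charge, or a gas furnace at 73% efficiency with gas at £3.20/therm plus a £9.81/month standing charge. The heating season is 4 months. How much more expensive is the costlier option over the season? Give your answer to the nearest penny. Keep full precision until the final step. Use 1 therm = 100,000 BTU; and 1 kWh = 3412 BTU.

Heat load = 462 therm × 100,000 = 46,200,000 BTU
Gas: input = 46,200,000 / 0.73 = 63,287,671 BTU = 632.9 therm → 632.9 × £3.20 = £2,025.21; + 4 × £9.81 standing = £2,064.45
Heat pump: 46,200,000 BTU / 3412 = 13,540 kWh heat; / 2.7 = 5,015 kWh in → × £0.125 = £626.87; + 4 × £16.92 standing = £694.55
Difference = |£2,064.45 − £694.55| = £1,369.89

£1369.89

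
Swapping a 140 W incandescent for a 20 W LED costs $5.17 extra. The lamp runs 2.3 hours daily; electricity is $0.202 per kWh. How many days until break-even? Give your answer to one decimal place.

92.7 days

Power saved = 140 − 20 = 120 W
Daily energy saved = 120 W × 2.3 h = 276 Wh = 0.276 kWh
Daily savings = 0.276 × $0.202 = $0.0558
Payback = $5.17 / $0.0558 per day = 92.73 days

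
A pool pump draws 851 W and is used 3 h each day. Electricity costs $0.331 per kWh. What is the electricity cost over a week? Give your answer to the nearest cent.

Energy = 851 W × 3 h/day × 7 days = 17,871 Wh = 17.87 kWh
Cost = 17.87 kWh × $0.331/kWh = $5.92

$5.92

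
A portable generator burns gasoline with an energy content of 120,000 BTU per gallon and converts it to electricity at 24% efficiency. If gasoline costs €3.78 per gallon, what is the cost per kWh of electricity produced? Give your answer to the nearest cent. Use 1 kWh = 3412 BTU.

€0.45

Electrical output per gallon = 120,000 BTU × 0.24 / 3412 BTU/kWh = 8.441 kWh
Cost per kWh = €3.78 / 8.441 kWh = €0.448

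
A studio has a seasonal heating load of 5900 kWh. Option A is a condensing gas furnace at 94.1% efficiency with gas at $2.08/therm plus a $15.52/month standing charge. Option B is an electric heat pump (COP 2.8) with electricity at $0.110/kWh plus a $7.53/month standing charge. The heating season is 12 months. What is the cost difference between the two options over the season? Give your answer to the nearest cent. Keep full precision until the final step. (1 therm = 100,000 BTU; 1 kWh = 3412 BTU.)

Heat load = 5900 kWh × 3412 = 20,130,800 BTU
Gas: input = 20,130,800 / 0.941 = 21,392,986 BTU = 213.9 therm → 213.9 × $2.08 = $444.97; + 12 × $15.52 standing = $631.21
Heat pump: 20,130,800 BTU / 3412 = 5,900 kWh heat; / 2.8 = 2,107 kWh in → × $0.110 = $231.79; + 12 × $7.53 standing = $322.15
Difference = |$631.21 − $322.15| = $309.07

$309.07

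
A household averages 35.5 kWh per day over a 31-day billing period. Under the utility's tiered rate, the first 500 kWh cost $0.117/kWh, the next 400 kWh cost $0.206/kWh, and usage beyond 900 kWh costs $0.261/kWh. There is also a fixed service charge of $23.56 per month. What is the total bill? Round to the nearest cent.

Usage = 35.5 kWh/day × 31 days = 1100.5 kWh
First 500 kWh × $0.117 = $58.50
Next 400 kWh × $0.206 = $82.40
Remaining 200.5 kWh × $0.261 = $52.33
Energy charge = $193.23; + service $23.56 = $216.79

$216.79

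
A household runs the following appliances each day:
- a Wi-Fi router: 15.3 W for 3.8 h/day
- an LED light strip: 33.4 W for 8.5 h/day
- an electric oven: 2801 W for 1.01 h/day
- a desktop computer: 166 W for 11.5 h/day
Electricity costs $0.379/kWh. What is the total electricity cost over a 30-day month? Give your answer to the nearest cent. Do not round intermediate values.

$57.76

Wi-Fi router: 15.3 W × 3.8 h × 30 d = 1,744 Wh = 1.744 kWh
LED light strip: 33.4 W × 8.5 h × 30 d = 8,517 Wh = 8.517 kWh
electric oven: 2801 W × 1.01 h × 30 d = 84,870 Wh = 84.87 kWh
desktop computer: 166 W × 11.5 h × 30 d = 57,270 Wh = 57.27 kWh
Total energy = 1.744 + 8.517 + 84.87 + 57.27 = 152.4 kWh
Cost = 152.4 kWh × $0.379 = $57.76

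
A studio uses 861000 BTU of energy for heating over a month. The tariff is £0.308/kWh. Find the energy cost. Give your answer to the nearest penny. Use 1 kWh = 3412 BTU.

861000 BTU × (0.00029308 kWh/BTU) = 252.3 kWh
Cost = 252.3 kWh × £0.308/kWh = £77.72

£77.72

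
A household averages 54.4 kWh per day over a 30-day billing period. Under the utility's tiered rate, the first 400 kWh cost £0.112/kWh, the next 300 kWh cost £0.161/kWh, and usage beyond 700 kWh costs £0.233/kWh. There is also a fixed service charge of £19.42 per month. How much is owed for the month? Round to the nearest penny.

Usage = 54.4 kWh/day × 30 days = 1632 kWh
First 400 kWh × £0.112 = £44.80
Next 300 kWh × £0.161 = £48.30
Remaining 932 kWh × £0.233 = £217.16
Energy charge = £310.26; + service £19.42 = £329.68

£329.68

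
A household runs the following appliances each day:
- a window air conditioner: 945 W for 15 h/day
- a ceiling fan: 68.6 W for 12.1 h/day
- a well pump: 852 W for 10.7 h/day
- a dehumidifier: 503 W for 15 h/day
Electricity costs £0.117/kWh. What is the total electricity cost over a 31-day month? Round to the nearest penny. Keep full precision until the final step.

window air conditioner: 945 W × 15 h × 31 d = 439,425 Wh = 439.4 kWh
ceiling fan: 68.6 W × 12.1 h × 31 d = 25,732 Wh = 25.73 kWh
well pump: 852 W × 10.7 h × 31 d = 282,608 Wh = 282.6 kWh
dehumidifier: 503 W × 15 h × 31 d = 233,895 Wh = 233.9 kWh
Total energy = 439.4 + 25.73 + 282.6 + 233.9 = 981.7 kWh
Cost = 981.7 kWh × £0.117 = £114.85

£114.85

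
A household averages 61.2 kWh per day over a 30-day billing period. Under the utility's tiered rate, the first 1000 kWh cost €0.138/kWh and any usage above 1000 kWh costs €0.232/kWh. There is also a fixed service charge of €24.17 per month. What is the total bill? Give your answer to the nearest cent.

€356.12

Usage = 61.2 kWh/day × 30 days = 1836 kWh
First 1000 kWh × €0.138 = €138.00
Remaining 836 kWh × €0.232 = €193.95
Energy charge = €331.95; + service €24.17 = €356.12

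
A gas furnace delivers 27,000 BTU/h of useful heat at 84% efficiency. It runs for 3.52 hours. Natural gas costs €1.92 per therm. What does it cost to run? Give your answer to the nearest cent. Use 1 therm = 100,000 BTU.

Heat delivered = 27,000 BTU/h × 3.52 h = 95,040 BTU
Gas input = 95,040 / 0.84 = 113,143 BTU
= 113,143 / 100,000 = 1.131 therm
Cost = 1.131 × €1.92/therm = €2.17

€2.17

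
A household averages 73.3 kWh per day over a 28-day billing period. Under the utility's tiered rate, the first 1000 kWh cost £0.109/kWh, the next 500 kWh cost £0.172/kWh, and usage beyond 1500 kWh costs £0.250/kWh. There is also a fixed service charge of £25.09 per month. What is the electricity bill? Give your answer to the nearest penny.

£358.19

Usage = 73.3 kWh/day × 28 days = 2052.4 kWh
First 1000 kWh × £0.109 = £109.00
Next 500 kWh × £0.172 = £86.00
Remaining 552.4 kWh × £0.250 = £138.10
Energy charge = £333.10; + service £25.09 = £358.19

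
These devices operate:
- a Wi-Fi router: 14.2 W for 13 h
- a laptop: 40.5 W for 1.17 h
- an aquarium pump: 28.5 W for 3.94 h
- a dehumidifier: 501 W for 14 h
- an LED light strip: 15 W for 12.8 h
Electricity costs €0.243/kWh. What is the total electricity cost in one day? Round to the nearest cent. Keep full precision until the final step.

€1.83

Wi-Fi router: 14.2 W × 13 h = 185 Wh = 0.1846 kWh
laptop: 40.5 W × 1.17 h = 47 Wh = 0.04738 kWh
aquarium pump: 28.5 W × 3.94 h = 112 Wh = 0.1123 kWh
dehumidifier: 501 W × 14 h = 7,014 Wh = 7.014 kWh
LED light strip: 15 W × 12.8 h = 192 Wh = 0.192 kWh
Total energy = 0.1846 + 0.04738 + 0.1123 + 7.014 + 0.192 = 7.55 kWh
Cost = 7.55 kWh × €0.243 = €1.83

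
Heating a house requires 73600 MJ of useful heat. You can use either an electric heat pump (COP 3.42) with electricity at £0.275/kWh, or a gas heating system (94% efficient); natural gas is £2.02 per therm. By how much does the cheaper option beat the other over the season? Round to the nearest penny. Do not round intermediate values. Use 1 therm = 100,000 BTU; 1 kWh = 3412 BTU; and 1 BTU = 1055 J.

Heat load = 73600 MJ = 73,600,000,000 J / 1055 = 69,763,033 BTU
Gas: input = 69,763,033 / 0.94 = 74,215,993 BTU = 742.2 therm → 742.2 × £2.02 = £1,499.16
Heat pump: 69,763,033 BTU / 3412 = 20,450 kWh heat; / 3.42 = 5,978 kWh in → × £0.275 = £1,644.08
Difference = |£1,499.16 − £1,644.08| = £144.92

£144.92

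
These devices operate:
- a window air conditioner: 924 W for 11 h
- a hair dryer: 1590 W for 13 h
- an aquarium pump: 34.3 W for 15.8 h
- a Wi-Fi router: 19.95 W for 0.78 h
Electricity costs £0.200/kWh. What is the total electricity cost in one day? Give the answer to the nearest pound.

window air conditioner: 924 W × 11 h = 10,164 Wh = 10.16 kWh
hair dryer: 1590 W × 13 h = 20,670 Wh = 20.67 kWh
aquarium pump: 34.3 W × 15.8 h = 542 Wh = 0.5419 kWh
Wi-Fi router: 19.95 W × 0.78 h = 16 Wh = 0.01556 kWh
Total energy = 10.16 + 20.67 + 0.5419 + 0.01556 = 31.39 kWh
Cost = 31.39 kWh × £0.200 = £6.28 ≈ £6

£6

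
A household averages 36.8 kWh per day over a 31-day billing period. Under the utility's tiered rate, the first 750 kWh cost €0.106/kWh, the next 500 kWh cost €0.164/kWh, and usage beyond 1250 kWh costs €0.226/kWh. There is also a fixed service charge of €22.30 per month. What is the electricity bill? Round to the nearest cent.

€165.89

Usage = 36.8 kWh/day × 31 days = 1140.8 kWh
First 750 kWh × €0.106 = €79.50
Next 390.8 kWh × €0.164 = €64.09
Remaining tier: 0 kWh (not reached)
Energy charge = €143.59; + service €22.30 = €165.89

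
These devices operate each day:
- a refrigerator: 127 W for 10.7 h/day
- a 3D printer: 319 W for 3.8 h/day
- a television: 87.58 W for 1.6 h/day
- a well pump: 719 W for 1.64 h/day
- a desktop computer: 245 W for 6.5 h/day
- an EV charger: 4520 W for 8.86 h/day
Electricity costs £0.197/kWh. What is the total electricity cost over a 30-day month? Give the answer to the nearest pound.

refrigerator: 127 W × 10.7 h × 30 d = 40,767 Wh = 40.77 kWh
3D printer: 319 W × 3.8 h × 30 d = 36,366 Wh = 36.37 kWh
television: 87.58 W × 1.6 h × 30 d = 4,204 Wh = 4.204 kWh
well pump: 719 W × 1.64 h × 30 d = 35,375 Wh = 35.37 kWh
desktop computer: 245 W × 6.5 h × 30 d = 47,775 Wh = 47.77 kWh
EV charger: 4520 W × 8.86 h × 30 d = 1,201,416 Wh = 1,201 kWh
Total energy = 40.77 + 36.37 + 4.204 + 35.37 + 47.77 + 1,201 = 1,366 kWh
Cost = 1,366 kWh × £0.197 = £269.08 ≈ £269

£269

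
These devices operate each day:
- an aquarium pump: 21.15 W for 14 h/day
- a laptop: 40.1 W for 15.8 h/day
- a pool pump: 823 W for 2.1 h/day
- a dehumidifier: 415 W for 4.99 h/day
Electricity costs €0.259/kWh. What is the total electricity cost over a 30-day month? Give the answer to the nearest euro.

aquarium pump: 21.15 W × 14 h × 30 d = 8,883 Wh = 8.883 kWh
laptop: 40.1 W × 15.8 h × 30 d = 19,007 Wh = 19.01 kWh
pool pump: 823 W × 2.1 h × 30 d = 51,849 Wh = 51.85 kWh
dehumidifier: 415 W × 4.99 h × 30 d = 62,126 Wh = 62.13 kWh
Total energy = 8.883 + 19.01 + 51.85 + 62.13 = 141.9 kWh
Cost = 141.9 kWh × €0.259 = €36.74 ≈ €37

€37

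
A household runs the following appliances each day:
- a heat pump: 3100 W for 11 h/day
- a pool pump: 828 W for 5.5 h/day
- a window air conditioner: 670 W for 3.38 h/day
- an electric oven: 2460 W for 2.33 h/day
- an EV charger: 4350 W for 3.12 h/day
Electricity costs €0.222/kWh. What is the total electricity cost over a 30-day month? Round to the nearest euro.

€401

heat pump: 3100 W × 11 h × 30 d = 1,023,000 Wh = 1,023 kWh
pool pump: 828 W × 5.5 h × 30 d = 136,620 Wh = 136.6 kWh
window air conditioner: 670 W × 3.38 h × 30 d = 67,938 Wh = 67.94 kWh
electric oven: 2460 W × 2.33 h × 30 d = 171,954 Wh = 172 kWh
EV charger: 4350 W × 3.12 h × 30 d = 407,160 Wh = 407.2 kWh
Total energy = 1,023 + 136.6 + 67.94 + 172 + 407.2 = 1,807 kWh
Cost = 1,807 kWh × €0.222 = €401.08 ≈ €401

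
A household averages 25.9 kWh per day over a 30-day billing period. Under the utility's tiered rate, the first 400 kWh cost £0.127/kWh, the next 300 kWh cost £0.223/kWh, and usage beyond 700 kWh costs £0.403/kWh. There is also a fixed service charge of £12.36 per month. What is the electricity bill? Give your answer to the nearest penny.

Usage = 25.9 kWh/day × 30 days = 777 kWh
First 400 kWh × £0.127 = £50.80
Next 300 kWh × £0.223 = £66.90
Remaining 77 kWh × £0.403 = £31.03
Energy charge = £148.73; + service £12.36 = £161.09

£161.09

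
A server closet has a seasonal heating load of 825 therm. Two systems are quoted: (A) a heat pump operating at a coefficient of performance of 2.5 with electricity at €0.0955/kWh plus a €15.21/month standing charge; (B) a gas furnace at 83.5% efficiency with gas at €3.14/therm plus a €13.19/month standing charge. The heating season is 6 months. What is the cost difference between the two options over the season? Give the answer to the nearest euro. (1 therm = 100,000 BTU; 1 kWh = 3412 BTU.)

€2167

Heat load = 825 therm × 100,000 = 82,500,000 BTU
Gas: input = 82,500,000 / 0.835 = 98,802,395 BTU = 988 therm → 988 × €3.14 = €3,102.40; + 6 × €13.19 standing = €3,181.54
Heat pump: 82,500,000 BTU / 3412 = 24,180 kWh heat; / 2.5 = 9,672 kWh in → × €0.0955 = €923.65; + 6 × €15.21 standing = €1,014.91
Difference = |€3,181.54 − €1,014.91| = €2,166.62 ≈ €2167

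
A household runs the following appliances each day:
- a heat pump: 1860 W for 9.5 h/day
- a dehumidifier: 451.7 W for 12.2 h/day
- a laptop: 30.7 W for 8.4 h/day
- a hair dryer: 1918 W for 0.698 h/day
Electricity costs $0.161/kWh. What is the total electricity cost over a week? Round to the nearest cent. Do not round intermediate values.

$27.92

heat pump: 1860 W × 9.5 h × 7 d = 123,690 Wh = 123.7 kWh
dehumidifier: 451.7 W × 12.2 h × 7 d = 38,575 Wh = 38.58 kWh
laptop: 30.7 W × 8.4 h × 7 d = 1,805 Wh = 1.805 kWh
hair dryer: 1918 W × 0.698 h × 7 d = 9,371 Wh = 9.371 kWh
Total energy = 123.7 + 38.58 + 1.805 + 9.371 = 173.4 kWh
Cost = 173.4 kWh × $0.161 = $27.92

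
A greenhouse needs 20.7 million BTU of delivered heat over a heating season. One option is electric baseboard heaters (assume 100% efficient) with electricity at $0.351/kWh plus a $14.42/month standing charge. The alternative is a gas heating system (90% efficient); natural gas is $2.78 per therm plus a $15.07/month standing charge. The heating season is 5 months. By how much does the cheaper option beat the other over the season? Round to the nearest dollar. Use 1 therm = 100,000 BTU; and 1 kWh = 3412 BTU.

$1487

Heat load = 20.7 × 10⁶ BTU = 20,700,000 BTU
Gas: input = 20,700,000 / 0.90 = 23,000,000 BTU = 230 therm → 230 × $2.78 = $639.40; + 5 × $15.07 standing = $714.75
Electric: 20,700,000 BTU / 3412 = 6,067 kWh → × $0.351 = $2,129.45; + 5 × $14.42 standing = $2,201.55
Difference = |$714.75 − $2,201.55| = $1,486.80 ≈ $1487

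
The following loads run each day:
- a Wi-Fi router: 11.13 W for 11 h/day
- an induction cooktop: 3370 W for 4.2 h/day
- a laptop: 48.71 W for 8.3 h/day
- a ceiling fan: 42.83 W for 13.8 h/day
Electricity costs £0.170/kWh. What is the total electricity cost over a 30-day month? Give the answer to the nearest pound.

£78

Wi-Fi router: 11.13 W × 11 h × 30 d = 3,673 Wh = 3.673 kWh
induction cooktop: 3370 W × 4.2 h × 30 d = 424,620 Wh = 424.6 kWh
laptop: 48.71 W × 8.3 h × 30 d = 12,129 Wh = 12.13 kWh
ceiling fan: 42.83 W × 13.8 h × 30 d = 17,732 Wh = 17.73 kWh
Total energy = 3.673 + 424.6 + 12.13 + 17.73 = 458.2 kWh
Cost = 458.2 kWh × £0.170 = £77.89 ≈ £78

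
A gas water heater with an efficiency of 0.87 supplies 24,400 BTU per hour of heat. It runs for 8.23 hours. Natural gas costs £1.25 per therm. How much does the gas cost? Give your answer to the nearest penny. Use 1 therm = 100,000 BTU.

£2.89

Heat delivered = 24,400 BTU/h × 8.23 h = 200,812 BTU
Gas input = 200,812 / 0.87 = 230,818 BTU
= 230,818 / 100,000 = 2.308 therm
Cost = 2.308 × £1.25/therm = £2.89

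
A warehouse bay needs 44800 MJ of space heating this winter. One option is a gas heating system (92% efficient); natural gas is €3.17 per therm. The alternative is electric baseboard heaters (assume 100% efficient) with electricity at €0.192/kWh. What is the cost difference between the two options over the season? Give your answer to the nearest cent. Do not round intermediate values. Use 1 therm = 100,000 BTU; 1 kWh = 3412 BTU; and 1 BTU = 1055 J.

Heat load = 44800 MJ = 44,800,000,000 J / 1055 = 42,464,455 BTU
Gas: input = 42,464,455 / 0.92 = 46,157,016 BTU = 461.6 therm → 461.6 × €3.17 = €1,463.18
Electric: 42,464,455 BTU / 3412 = 12,450 kWh → × €0.192 = €2,389.56
Difference = |€1,463.18 − €2,389.56| = €926.38

€926.38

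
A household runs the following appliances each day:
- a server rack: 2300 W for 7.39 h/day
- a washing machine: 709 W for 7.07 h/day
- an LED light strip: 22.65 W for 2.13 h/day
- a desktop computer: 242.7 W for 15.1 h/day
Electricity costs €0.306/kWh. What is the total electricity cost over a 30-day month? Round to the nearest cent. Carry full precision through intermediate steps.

€236.13

server rack: 2300 W × 7.39 h × 30 d = 509,910 Wh = 509.9 kWh
washing machine: 709 W × 7.07 h × 30 d = 150,379 Wh = 150.4 kWh
LED light strip: 22.65 W × 2.13 h × 30 d = 1,447 Wh = 1.447 kWh
desktop computer: 242.7 W × 15.1 h × 30 d = 109,943 Wh = 109.9 kWh
Total energy = 509.9 + 150.4 + 1.447 + 109.9 = 771.7 kWh
Cost = 771.7 kWh × €0.306 = €236.13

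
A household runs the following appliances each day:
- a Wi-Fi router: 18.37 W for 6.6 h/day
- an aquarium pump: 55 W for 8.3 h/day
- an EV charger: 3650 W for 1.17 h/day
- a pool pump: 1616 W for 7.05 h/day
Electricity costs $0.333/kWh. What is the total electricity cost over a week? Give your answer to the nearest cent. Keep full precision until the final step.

Wi-Fi router: 18.37 W × 6.6 h × 7 d = 849 Wh = 0.8487 kWh
aquarium pump: 55 W × 8.3 h × 7 d = 3,196 Wh = 3.196 kWh
EV charger: 3650 W × 1.17 h × 7 d = 29,894 Wh = 29.89 kWh
pool pump: 1616 W × 7.05 h × 7 d = 79,750 Wh = 79.75 kWh
Total energy = 0.8487 + 3.196 + 29.89 + 79.75 = 113.7 kWh
Cost = 113.7 kWh × $0.333 = $37.86

$37.86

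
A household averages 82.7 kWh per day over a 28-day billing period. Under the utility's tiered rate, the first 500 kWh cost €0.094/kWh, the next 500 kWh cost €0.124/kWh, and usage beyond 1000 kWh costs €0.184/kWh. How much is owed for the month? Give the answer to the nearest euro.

Usage = 82.7 kWh/day × 28 days = 2315.6 kWh
First 500 kWh × €0.094 = €47.00
Next 500 kWh × €0.124 = €62.00
Remaining 1315.6 kWh × €0.184 = €242.07
Total = €351.07 ≈ €351

€351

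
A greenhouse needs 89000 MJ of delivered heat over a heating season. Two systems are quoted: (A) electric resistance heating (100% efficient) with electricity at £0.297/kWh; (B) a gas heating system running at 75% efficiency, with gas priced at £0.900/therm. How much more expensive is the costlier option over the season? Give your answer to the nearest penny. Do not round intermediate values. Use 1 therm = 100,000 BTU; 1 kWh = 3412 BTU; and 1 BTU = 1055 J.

Heat load = 89000 MJ = 89,000,000,000 J / 1055 = 84,360,190 BTU
Gas: input = 84,360,190 / 0.75 = 112,480,253 BTU = 1,125 therm → 1,125 × £0.900 = £1,012.32
Electric: 84,360,190 BTU / 3412 = 24,720 kWh → × £0.297 = £7,343.19
Difference = |£1,012.32 − £7,343.19| = £6,330.87

£6330.87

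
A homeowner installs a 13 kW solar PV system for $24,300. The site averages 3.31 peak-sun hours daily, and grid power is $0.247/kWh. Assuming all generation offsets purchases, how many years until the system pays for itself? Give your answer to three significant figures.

Daily generation = 13 kW × 3.31 h = 43.03 kWh
Annual generation = 43.03 × 365 = 15706 kWh
Annual savings = 15706 × $0.247 = $3,879.37
Payback = $24,300 / $3,879.37 = 6.26 years

6.26 years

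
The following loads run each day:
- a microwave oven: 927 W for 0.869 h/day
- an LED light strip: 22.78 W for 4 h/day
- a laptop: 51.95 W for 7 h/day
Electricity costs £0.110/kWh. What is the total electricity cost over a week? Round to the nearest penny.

microwave oven: 927 W × 0.869 h × 7 d = 5,639 Wh = 5.639 kWh
LED light strip: 22.78 W × 4 h × 7 d = 638 Wh = 0.6378 kWh
laptop: 51.95 W × 7 h × 7 d = 2,546 Wh = 2.546 kWh
Total energy = 5.639 + 0.6378 + 2.546 = 8.822 kWh
Cost = 8.822 kWh × £0.110 = £0.97

£0.97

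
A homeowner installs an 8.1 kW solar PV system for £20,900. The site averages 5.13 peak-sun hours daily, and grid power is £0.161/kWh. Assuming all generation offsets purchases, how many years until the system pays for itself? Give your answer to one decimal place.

8.6 years

Daily generation = 8.1 kW × 5.13 h = 41.55 kWh
Annual generation = 41.55 × 365 = 15167 kWh
Annual savings = 15167 × £0.161 = £2,441.86
Payback = £20,900 / £2,441.86 = 8.56 years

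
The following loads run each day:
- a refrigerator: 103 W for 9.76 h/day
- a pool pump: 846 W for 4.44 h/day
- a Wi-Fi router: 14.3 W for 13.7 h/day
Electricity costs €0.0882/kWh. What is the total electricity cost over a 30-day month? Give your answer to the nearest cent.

refrigerator: 103 W × 9.76 h × 30 d = 30,158 Wh = 30.16 kWh
pool pump: 846 W × 4.44 h × 30 d = 112,687 Wh = 112.7 kWh
Wi-Fi router: 14.3 W × 13.7 h × 30 d = 5,877 Wh = 5.877 kWh
Total energy = 30.16 + 112.7 + 5.877 = 148.7 kWh
Cost = 148.7 kWh × €0.0882 = €13.12

€13.12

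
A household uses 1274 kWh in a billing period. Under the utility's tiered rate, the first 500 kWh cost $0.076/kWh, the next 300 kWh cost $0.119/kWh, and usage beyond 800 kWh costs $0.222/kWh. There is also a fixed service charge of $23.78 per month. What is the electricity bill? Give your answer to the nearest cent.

First 500 kWh × $0.076 = $38.00
Next 300 kWh × $0.119 = $35.70
Remaining 474 kWh × $0.222 = $105.23
Energy charge = $178.93; + service $23.78 = $202.71

$202.71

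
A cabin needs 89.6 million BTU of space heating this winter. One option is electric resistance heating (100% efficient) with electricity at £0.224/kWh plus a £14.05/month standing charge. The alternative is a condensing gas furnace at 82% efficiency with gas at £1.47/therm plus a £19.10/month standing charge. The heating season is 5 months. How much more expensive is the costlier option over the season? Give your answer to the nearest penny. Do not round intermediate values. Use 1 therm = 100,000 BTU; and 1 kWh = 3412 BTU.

Heat load = 89.6 × 10⁶ BTU = 89,600,000 BTU
Gas: input = 89,600,000 / 0.82 = 109,268,293 BTU = 1,093 therm → 1,093 × £1.47 = £1,606.24; + 5 × £19.10 standing = £1,701.74
Electric: 89,600,000 BTU / 3412 = 26,260 kWh → × £0.224 = £5,882.30; + 5 × £14.05 standing = £5,952.55
Difference = |£1,701.74 − £5,952.55| = £4,250.80

£4250.80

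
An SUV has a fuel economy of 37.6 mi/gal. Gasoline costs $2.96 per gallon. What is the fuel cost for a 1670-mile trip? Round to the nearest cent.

Fuel = 1670 mi / 37.6 mpg = 44.41 gal
Cost = 44.41 gal × $2.96/gal = $131.47

$131.47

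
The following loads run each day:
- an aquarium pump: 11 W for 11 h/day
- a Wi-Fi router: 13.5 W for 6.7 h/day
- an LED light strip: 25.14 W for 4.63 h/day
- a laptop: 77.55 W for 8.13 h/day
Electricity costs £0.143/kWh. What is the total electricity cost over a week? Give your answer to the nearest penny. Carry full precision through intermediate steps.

£0.96

aquarium pump: 11 W × 11 h × 7 d = 847 Wh = 0.847 kWh
Wi-Fi router: 13.5 W × 6.7 h × 7 d = 633 Wh = 0.6331 kWh
LED light strip: 25.14 W × 4.63 h × 7 d = 815 Wh = 0.8148 kWh
laptop: 77.55 W × 8.13 h × 7 d = 4,413 Wh = 4.413 kWh
Total energy = 0.847 + 0.6331 + 0.8148 + 4.413 = 6.708 kWh
Cost = 6.708 kWh × £0.143 = £0.96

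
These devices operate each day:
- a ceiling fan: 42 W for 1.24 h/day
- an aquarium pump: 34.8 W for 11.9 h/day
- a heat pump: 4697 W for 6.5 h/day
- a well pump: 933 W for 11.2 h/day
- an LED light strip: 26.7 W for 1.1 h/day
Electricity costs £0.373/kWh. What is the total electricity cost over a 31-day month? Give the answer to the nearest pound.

£480

ceiling fan: 42 W × 1.24 h × 31 d = 1,614 Wh = 1.614 kWh
aquarium pump: 34.8 W × 11.9 h × 31 d = 12,838 Wh = 12.84 kWh
heat pump: 4697 W × 6.5 h × 31 d = 946,446 Wh = 946.4 kWh
well pump: 933 W × 11.2 h × 31 d = 323,938 Wh = 323.9 kWh
LED light strip: 26.7 W × 1.1 h × 31 d = 910 Wh = 0.9105 kWh
Total energy = 1.614 + 12.84 + 946.4 + 323.9 + 0.9105 = 1,286 kWh
Cost = 1,286 kWh × £0.373 = £479.58 ≈ £480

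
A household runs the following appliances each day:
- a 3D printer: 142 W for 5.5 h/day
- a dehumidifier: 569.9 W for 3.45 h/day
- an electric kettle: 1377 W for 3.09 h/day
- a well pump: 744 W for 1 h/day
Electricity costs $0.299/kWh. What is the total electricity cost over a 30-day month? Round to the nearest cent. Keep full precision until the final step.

3D printer: 142 W × 5.5 h × 30 d = 23,430 Wh = 23.43 kWh
dehumidifier: 569.9 W × 3.45 h × 30 d = 58,985 Wh = 58.98 kWh
electric kettle: 1377 W × 3.09 h × 30 d = 127,648 Wh = 127.6 kWh
well pump: 744 W × 1 h × 30 d = 22,320 Wh = 22.32 kWh
Total energy = 23.43 + 58.98 + 127.6 + 22.32 = 232.4 kWh
Cost = 232.4 kWh × $0.299 = $69.48

$69.48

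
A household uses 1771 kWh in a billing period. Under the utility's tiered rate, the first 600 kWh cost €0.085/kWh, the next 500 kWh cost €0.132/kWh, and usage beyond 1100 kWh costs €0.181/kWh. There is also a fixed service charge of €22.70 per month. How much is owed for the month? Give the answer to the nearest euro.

€261

First 600 kWh × €0.085 = €51.00
Next 500 kWh × €0.132 = €66.00
Remaining 671 kWh × €0.181 = €121.45
Energy charge = €238.45; + service €22.70 = €261.15 ≈ €261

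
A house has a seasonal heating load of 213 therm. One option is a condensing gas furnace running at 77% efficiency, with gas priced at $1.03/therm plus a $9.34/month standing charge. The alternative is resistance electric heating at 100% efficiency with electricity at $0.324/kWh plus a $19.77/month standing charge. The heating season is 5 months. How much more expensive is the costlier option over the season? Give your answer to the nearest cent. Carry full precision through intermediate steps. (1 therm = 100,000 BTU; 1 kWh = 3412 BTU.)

Heat load = 213 therm × 100,000 = 21,300,000 BTU
Gas: input = 21,300,000 / 0.77 = 27,662,338 BTU = 276.6 therm → 276.6 × $1.03 = $284.92; + 5 × $9.34 standing = $331.62
Electric: 21,300,000 BTU / 3412 = 6,243 kWh → × $0.324 = $2,022.63; + 5 × $19.77 standing = $2,121.48
Difference = |$331.62 − $2,121.48| = $1,789.85

$1789.85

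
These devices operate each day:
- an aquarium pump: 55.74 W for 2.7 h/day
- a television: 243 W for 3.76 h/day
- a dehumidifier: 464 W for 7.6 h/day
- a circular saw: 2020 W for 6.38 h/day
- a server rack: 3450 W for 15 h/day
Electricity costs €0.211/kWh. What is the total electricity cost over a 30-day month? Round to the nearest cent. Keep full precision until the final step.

€438.21

aquarium pump: 55.74 W × 2.7 h × 30 d = 4,515 Wh = 4.515 kWh
television: 243 W × 3.76 h × 30 d = 27,410 Wh = 27.41 kWh
dehumidifier: 464 W × 7.6 h × 30 d = 105,792 Wh = 105.8 kWh
circular saw: 2020 W × 6.38 h × 30 d = 386,628 Wh = 386.6 kWh
server rack: 3450 W × 15 h × 30 d = 1,552,500 Wh = 1,552 kWh
Total energy = 4.515 + 27.41 + 105.8 + 386.6 + 1,552 = 2,077 kWh
Cost = 2,077 kWh × €0.211 = €438.21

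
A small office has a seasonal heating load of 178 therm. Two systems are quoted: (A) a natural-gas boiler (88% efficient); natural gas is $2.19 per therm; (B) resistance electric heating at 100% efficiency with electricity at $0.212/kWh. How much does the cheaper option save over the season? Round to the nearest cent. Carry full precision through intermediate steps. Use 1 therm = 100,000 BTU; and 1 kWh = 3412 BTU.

Heat load = 178 therm × 100,000 = 17,800,000 BTU
Gas: input = 17,800,000 / 0.88 = 20,227,273 BTU = 202.3 therm → 202.3 × $2.19 = $442.98
Electric: 17,800,000 BTU / 3412 = 5,217 kWh → × $0.212 = $1,105.98
Difference = |$442.98 − $1,105.98| = $663.00

$663.00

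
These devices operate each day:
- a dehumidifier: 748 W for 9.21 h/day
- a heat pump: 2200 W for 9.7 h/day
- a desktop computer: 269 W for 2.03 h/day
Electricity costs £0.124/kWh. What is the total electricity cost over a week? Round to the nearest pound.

£25

dehumidifier: 748 W × 9.21 h × 7 d = 48,224 Wh = 48.22 kWh
heat pump: 2200 W × 9.7 h × 7 d = 149,380 Wh = 149.4 kWh
desktop computer: 269 W × 2.03 h × 7 d = 3,822 Wh = 3.822 kWh
Total energy = 48.22 + 149.4 + 3.822 = 201.4 kWh
Cost = 201.4 kWh × £0.124 = £24.98 ≈ £25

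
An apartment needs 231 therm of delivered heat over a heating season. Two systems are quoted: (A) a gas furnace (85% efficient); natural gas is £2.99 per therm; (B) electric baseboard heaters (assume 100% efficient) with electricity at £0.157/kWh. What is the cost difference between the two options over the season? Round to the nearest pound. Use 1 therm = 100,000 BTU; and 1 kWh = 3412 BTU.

£250

Heat load = 231 therm × 100,000 = 23,100,000 BTU
Gas: input = 23,100,000 / 0.85 = 27,176,471 BTU = 271.8 therm → 271.8 × £2.99 = £812.58
Electric: 23,100,000 BTU / 3412 = 6,770 kWh → × £0.157 = £1,062.92
Difference = |£812.58 − £1,062.92| = £250.35 ≈ £250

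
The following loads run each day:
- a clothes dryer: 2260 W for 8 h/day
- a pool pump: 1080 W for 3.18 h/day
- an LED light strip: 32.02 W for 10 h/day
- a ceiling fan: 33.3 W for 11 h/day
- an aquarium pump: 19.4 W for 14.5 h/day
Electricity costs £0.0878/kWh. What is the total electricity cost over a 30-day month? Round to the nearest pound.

clothes dryer: 2260 W × 8 h × 30 d = 542,400 Wh = 542.4 kWh
pool pump: 1080 W × 3.18 h × 30 d = 103,032 Wh = 103 kWh
LED light strip: 32.02 W × 10 h × 30 d = 9,606 Wh = 9.606 kWh
ceiling fan: 33.3 W × 11 h × 30 d = 10,989 Wh = 10.99 kWh
aquarium pump: 19.4 W × 14.5 h × 30 d = 8,439 Wh = 8.439 kWh
Total energy = 542.4 + 103 + 9.606 + 10.99 + 8.439 = 674.5 kWh
Cost = 674.5 kWh × £0.0878 = £59.22 ≈ £59

£59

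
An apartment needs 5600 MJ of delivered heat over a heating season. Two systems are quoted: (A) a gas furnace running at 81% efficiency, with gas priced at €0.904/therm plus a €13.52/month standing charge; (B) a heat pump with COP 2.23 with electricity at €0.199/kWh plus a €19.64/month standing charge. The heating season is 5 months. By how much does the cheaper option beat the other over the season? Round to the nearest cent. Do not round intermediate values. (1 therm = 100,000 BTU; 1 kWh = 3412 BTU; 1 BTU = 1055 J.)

€110.19

Heat load = 5600 MJ = 5,600,000,000 J / 1055 = 5,308,057 BTU
Gas: input = 5,308,057 / 0.81 = 6,553,157 BTU = 65.53 therm → 65.53 × €0.904 = €59.24; + 5 × €13.52 standing = €126.84
Heat pump: 5,308,057 BTU / 3412 = 1,556 kWh heat; / 2.23 = 697.6 kWh in → × €0.199 = €138.83; + 5 × €19.64 standing = €237.03
Difference = |€126.84 − €237.03| = €110.19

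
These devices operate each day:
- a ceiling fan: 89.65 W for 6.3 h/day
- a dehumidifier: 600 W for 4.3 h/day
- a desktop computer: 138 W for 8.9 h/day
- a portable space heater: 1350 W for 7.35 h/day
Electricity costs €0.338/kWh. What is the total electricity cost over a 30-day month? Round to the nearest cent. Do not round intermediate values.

€144.96

ceiling fan: 89.65 W × 6.3 h × 30 d = 16,944 Wh = 16.94 kWh
dehumidifier: 600 W × 4.3 h × 30 d = 77,400 Wh = 77.4 kWh
desktop computer: 138 W × 8.9 h × 30 d = 36,846 Wh = 36.85 kWh
portable space heater: 1350 W × 7.35 h × 30 d = 297,675 Wh = 297.7 kWh
Total energy = 16.94 + 77.4 + 36.85 + 297.7 = 428.9 kWh
Cost = 428.9 kWh × €0.338 = €144.96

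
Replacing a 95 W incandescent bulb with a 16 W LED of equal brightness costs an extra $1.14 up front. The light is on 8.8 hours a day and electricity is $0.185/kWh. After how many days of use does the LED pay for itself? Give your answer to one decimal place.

8.9 days

Power saved = 95 − 16 = 79 W
Daily energy saved = 79 W × 8.8 h = 695.2 Wh = 0.6952 kWh
Daily savings = 0.6952 × $0.185 = $0.1286
Payback = $1.14 / $0.1286 per day = 8.864 days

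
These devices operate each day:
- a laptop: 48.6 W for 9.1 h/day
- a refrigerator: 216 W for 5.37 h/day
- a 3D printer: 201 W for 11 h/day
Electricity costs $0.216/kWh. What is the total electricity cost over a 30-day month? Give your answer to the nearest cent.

laptop: 48.6 W × 9.1 h × 30 d = 13,268 Wh = 13.27 kWh
refrigerator: 216 W × 5.37 h × 30 d = 34,798 Wh = 34.8 kWh
3D printer: 201 W × 11 h × 30 d = 66,330 Wh = 66.33 kWh
Total energy = 13.27 + 34.8 + 66.33 = 114.4 kWh
Cost = 114.4 kWh × $0.216 = $24.71

$24.71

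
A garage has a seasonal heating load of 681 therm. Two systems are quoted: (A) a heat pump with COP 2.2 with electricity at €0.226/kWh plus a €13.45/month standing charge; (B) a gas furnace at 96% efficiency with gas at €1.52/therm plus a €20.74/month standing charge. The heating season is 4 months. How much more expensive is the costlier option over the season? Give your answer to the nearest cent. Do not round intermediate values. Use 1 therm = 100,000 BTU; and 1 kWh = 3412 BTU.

€942.92

Heat load = 681 therm × 100,000 = 68,100,000 BTU
Gas: input = 68,100,000 / 0.96 = 70,937,500 BTU = 709.4 therm → 709.4 × €1.52 = €1,078.25; + 4 × €20.74 standing = €1,161.21
Heat pump: 68,100,000 BTU / 3412 = 19,960 kWh heat; / 2.2 = 9,072 kWh in → × €0.226 = €2,050.33; + 4 × €13.45 standing = €2,104.13
Difference = |€1,161.21 − €2,104.13| = €942.92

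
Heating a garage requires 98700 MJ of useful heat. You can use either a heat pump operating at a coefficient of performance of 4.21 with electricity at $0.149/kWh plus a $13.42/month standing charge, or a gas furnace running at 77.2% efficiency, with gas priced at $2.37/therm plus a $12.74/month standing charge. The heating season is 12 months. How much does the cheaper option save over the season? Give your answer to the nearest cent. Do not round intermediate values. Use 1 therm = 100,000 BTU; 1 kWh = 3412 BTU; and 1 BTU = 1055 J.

Heat load = 98700 MJ = 98,700,000,000 J / 1055 = 93,554,502 BTU
Gas: input = 93,554,502 / 0.772 = 121,184,589 BTU = 1,212 therm → 1,212 × $2.37 = $2,872.07; + 12 × $12.74 standing = $3,024.95
Heat pump: 93,554,502 BTU / 3412 = 27,420 kWh heat; / 4.21 = 6,513 kWh in → × $0.149 = $970.42; + 12 × $13.42 standing = $1,131.46
Difference = |$3,024.95 − $1,131.46| = $1,893.49

$1893.49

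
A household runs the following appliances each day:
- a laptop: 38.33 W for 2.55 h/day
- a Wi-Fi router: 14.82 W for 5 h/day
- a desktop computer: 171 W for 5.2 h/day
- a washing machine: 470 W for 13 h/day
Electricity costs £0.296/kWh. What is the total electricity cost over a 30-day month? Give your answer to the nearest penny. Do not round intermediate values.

£63.68

laptop: 38.33 W × 2.55 h × 30 d = 2,932 Wh = 2.932 kWh
Wi-Fi router: 14.82 W × 5 h × 30 d = 2,223 Wh = 2.223 kWh
desktop computer: 171 W × 5.2 h × 30 d = 26,676 Wh = 26.68 kWh
washing machine: 470 W × 13 h × 30 d = 183,300 Wh = 183.3 kWh
Total energy = 2.932 + 2.223 + 26.68 + 183.3 = 215.1 kWh
Cost = 215.1 kWh × £0.296 = £63.68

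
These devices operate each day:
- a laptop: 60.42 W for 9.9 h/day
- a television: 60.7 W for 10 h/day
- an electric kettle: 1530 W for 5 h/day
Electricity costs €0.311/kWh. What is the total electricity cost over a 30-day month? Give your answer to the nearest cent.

€82.62

laptop: 60.42 W × 9.9 h × 30 d = 17,945 Wh = 17.94 kWh
television: 60.7 W × 10 h × 30 d = 18,210 Wh = 18.21 kWh
electric kettle: 1530 W × 5 h × 30 d = 229,500 Wh = 229.5 kWh
Total energy = 17.94 + 18.21 + 229.5 = 265.7 kWh
Cost = 265.7 kWh × €0.311 = €82.62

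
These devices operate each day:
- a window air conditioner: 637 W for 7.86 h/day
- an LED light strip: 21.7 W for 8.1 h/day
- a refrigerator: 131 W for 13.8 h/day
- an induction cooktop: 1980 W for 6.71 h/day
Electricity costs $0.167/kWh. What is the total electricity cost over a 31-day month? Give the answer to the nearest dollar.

$105

window air conditioner: 637 W × 7.86 h × 31 d = 155,211 Wh = 155.2 kWh
LED light strip: 21.7 W × 8.1 h × 31 d = 5,449 Wh = 5.449 kWh
refrigerator: 131 W × 13.8 h × 31 d = 56,042 Wh = 56.04 kWh
induction cooktop: 1980 W × 6.71 h × 31 d = 411,860 Wh = 411.9 kWh
Total energy = 155.2 + 5.449 + 56.04 + 411.9 = 628.6 kWh
Cost = 628.6 kWh × $0.167 = $104.97 ≈ $105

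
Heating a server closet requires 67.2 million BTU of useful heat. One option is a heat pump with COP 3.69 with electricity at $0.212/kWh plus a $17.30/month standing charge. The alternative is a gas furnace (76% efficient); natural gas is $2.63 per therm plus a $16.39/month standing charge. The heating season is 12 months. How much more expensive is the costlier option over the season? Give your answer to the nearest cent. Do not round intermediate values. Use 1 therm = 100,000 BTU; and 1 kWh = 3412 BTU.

$1183.01

Heat load = 67.2 × 10⁶ BTU = 67,200,000 BTU
Gas: input = 67,200,000 / 0.76 = 88,421,053 BTU = 884.2 therm → 884.2 × $2.63 = $2,325.47; + 12 × $16.39 standing = $2,522.15
Heat pump: 67,200,000 BTU / 3412 = 19,700 kWh heat; / 3.69 = 5,337 kWh in → × $0.212 = $1,131.54; + 12 × $17.30 standing = $1,339.14
Difference = |$2,522.15 − $1,339.14| = $1,183.01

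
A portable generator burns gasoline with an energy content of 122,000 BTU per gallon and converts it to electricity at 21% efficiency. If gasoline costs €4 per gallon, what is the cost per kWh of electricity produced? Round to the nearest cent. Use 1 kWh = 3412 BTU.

€0.53

Electrical output per gallon = 122,000 BTU × 0.21 / 3412 BTU/kWh = 7.509 kWh
Cost per kWh = €4 / 7.509 kWh = €0.533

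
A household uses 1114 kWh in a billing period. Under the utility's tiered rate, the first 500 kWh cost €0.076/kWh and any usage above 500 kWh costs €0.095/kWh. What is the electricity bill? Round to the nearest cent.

€96.33

First 500 kWh × €0.076 = €38.00
Remaining 614 kWh × €0.095 = €58.33
Total = €96.33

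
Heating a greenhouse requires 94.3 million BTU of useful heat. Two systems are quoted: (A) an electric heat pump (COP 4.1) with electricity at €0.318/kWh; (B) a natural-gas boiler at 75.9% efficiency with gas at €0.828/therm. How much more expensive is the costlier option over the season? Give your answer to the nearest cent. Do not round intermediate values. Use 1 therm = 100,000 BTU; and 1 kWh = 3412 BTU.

€1114.88

Heat load = 94.3 × 10⁶ BTU = 94,300,000 BTU
Gas: input = 94,300,000 / 0.759 = 124,242,424 BTU = 1,242 therm → 1,242 × €0.828 = €1,028.73
Heat pump: 94,300,000 BTU / 3412 = 27,640 kWh heat; / 4.1 = 6,741 kWh in → × €0.318 = €2,143.61
Difference = |€1,028.73 − €2,143.61| = €1,114.88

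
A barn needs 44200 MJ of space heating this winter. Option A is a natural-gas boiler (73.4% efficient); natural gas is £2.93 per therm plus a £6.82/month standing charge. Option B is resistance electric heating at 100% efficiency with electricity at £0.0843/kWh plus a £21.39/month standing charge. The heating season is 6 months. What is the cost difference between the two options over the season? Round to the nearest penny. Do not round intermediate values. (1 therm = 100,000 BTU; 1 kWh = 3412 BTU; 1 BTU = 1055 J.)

£549.87

Heat load = 44200 MJ = 44,200,000,000 J / 1055 = 41,895,735 BTU
Gas: input = 41,895,735 / 0.734 = 57,078,657 BTU = 570.8 therm → 570.8 × £2.93 = £1,672.40; + 6 × £6.82 standing = £1,713.32
Electric: 41,895,735 BTU / 3412 = 12,280 kWh → × £0.0843 = £1,035.11; + 6 × £21.39 standing = £1,163.45
Difference = |£1,713.32 − £1,163.45| = £549.87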